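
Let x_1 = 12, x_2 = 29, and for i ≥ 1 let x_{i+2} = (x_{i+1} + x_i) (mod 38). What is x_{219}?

x_1 = 12; x_2 = 29; x_3 = 3; x_4 = 32; x_5 = 35; x_6 = 29; x_7 = 26; x_8 = 17; x_9 = 5; x_{10} = 22; x_{11} = 27; x_{12} = 11; x_{13} = 0; x_{14} = 11; x_{15} = 11; x_{16} = 22; x_{17} = 33; x_{18} = 17; x_{19} = 12; x_{20} = 29.
The sequence repeats with period 18.
So x_{219} = x_{1 + ((219-1) mod 18)} = x_3 = 3.

3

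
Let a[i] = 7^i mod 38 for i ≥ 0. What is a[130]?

Computing terms: a[0] = 1, a[1] = 7, a[2] = 11, a[3] = 1.
Since a[3] = a[0] = 1, the sequence is periodic with period 3.
(130 - 0) mod 3 = 1, so a[130] = a[1] = 7.

7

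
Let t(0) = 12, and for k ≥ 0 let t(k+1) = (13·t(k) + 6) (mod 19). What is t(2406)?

We have t(0) = 12,  t(1) = 10,  t(2) = 3,  t(3) = 7,  t(4) = 2,  t(5) = 13,  t(6) = 4,  t(7) = 1,  t(8) = 0,  t(9) = 6,  t(10) = 8,  t(11) = 15,  t(12) = 11,  t(13) = 16,  t(14) = 5,  t(15) = 14,  t(16) = 17,  t(17) = 18,  t(18) = 12.
The sequence repeats with period 18.
So t(2406) = t(0 + ((2406-0) mod 18)) = t(12) = 11.

11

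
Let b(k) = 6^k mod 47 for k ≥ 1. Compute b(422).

24

We have b(1) = 6; b(2) = 36; b(3) = 28; b(4) = 27; b(5) = 21; b(6) = 32; b(7) = 4; b(8) = 24; b(9) = 3; b(10) = 18; b(11) = 14; b(12) = 37; b(13) = 34; b(14) = 16; b(15) = 2; b(16) = 12; b(17) = 25; b(18) = 9; b(19) = 7; b(20) = 42; b(21) = 17; b(22) = 8; b(23) = 1; b(24) = 6.
The sequence repeats with period 23.
So b(422) = b(1 + ((422-1) mod 23)) = b(8) = 24.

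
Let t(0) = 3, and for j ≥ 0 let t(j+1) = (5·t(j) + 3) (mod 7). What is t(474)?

3

We have t(0) = 3; t(1) = 4; t(2) = 2; t(3) = 6; t(4) = 5; t(5) = 0; t(6) = 3.
Since t(6) = t(0) = 3, the sequence is periodic with period 6.
(474 - 0) mod 6 = 0, so t(474) = t(0) = 3.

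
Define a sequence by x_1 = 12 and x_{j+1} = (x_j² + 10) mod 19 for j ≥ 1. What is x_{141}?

7

Listing terms: x_1 = 12, x_2 = 2, x_3 = 14, x_4 = 16, x_5 = 0, x_6 = 10, x_7 = 15, x_8 = 7, x_9 = 2.
Since x_9 = x_2 = 2, the sequence is eventually periodic: after a pre-period of length 1 it cycles with period 7.
For j ≥ 2, x_j depends only on (j - 2) mod 7. (141 - 2) mod 7 = 6, so x_{141} = x_8 = 7.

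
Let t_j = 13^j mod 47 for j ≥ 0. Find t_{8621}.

Computing terms: t_0 = 1; t_1 = 13; t_2 = 28; t_3 = 35; t_4 = 32; t_5 = 40; t_6 = 3; t_7 = 39; t_8 = 37; t_9 = 11; t_{10} = 2; t_{11} = 26; t_{12} = 9; t_{13} = 23; t_{14} = 17; t_{15} = 33; t_{16} = 6; t_{17} = 31; t_{18} = 27; t_{19} = 22; t_{20} = 4; t_{21} = 5; t_{22} = 18; t_{23} = 46; t_{24} = 34; t_{25} = 19; t_{26} = 12; t_{27} = 15; t_{28} = 7; t_{29} = 44; t_{30} = 8; t_{31} = 10; t_{32} = 36; t_{33} = 45; t_{34} = 21; t_{35} = 38; t_{36} = 24; t_{37} = 30; t_{38} = 14; t_{39} = 41; t_{40} = 16; t_{41} = 20; t_{42} = 25; t_{43} = 43; t_{44} = 42; t_{45} = 29; t_{46} = 1.
The sequence repeats with period 46.
So t_{8621} = t_{0 + ((8621-0) mod 46)} = t_{19} = 22.

22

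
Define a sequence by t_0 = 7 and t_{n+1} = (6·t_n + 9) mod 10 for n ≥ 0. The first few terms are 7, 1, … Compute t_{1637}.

5

We have t_0 = 7, t_1 = 1, t_2 = 5, t_3 = 9, t_4 = 3, t_5 = 7.
The sequence repeats with period 5.
So t_{1637} = t_{0 + ((1637-0) mod 5)} = t_2 = 5.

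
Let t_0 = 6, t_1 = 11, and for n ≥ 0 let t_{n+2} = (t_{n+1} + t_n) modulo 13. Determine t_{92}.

10

Listing terms: t_0 = 6; t_1 = 11; t_2 = 4; t_3 = 2; t_4 = 6; t_5 = 8; t_6 = 1; t_7 = 9; t_8 = 10; t_9 = 6; t_{10} = 3; t_{11} = 9; t_{12} = 12; t_{13} = 8; t_{14} = 7; t_{15} = 2; t_{16} = 9; t_{17} = 11; t_{18} = 7; t_{19} = 5; t_{20} = 12; t_{21} = 4; t_{22} = 3; t_{23} = 7; t_{24} = 10; t_{25} = 4; t_{26} = 1; t_{27} = 5; t_{28} = 6; t_{29} = 11.
The sequence repeats with period 28.
So t_{92} = t_{0 + ((92-0) mod 28)} = t_8 = 10.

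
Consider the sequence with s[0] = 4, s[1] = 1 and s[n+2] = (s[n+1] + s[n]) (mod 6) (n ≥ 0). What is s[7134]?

4

Listing terms: s[0] = 4,  s[1] = 1,  s[2] = 5,  s[3] = 0,  s[4] = 5,  s[5] = 5,  s[6] = 4,  s[7] = 3,  s[8] = 1,  s[9] = 4,  s[10] = 5,  s[11] = 3,  s[12] = 2,  s[13] = 5,  s[14] = 1,  s[15] = 0,  s[16] = 1,  s[17] = 1,  s[18] = 2,  s[19] = 3,  s[20] = 5,  s[21] = 2,  s[22] = 1,  s[23] = 3,  s[24] = 4,  s[25] = 1.
Since (s[24], s[25]) = (s[0], s[1]) = (4, 1) (two consecutive terms determine the rest), the sequence is periodic with period 24.
So s[7134] = s[0 + ((7134-0) mod 24)] = s[6] = 4.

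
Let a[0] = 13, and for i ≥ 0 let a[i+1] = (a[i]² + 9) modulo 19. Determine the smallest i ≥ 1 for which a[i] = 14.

Computing terms: a[0] = 13, a[1] = 7, a[2] = 1, a[3] = 10, a[4] = 14, a[5] = 15, a[6] = 6, a[7] = 7.
Since a[7] = a[1] = 7, the sequence is eventually periodic: after a pre-period of length 1 it cycles with period 6.
The value 14 first appears (with i ≥ 1) at a[4].

4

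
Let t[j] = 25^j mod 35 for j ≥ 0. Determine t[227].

30

We have t[0] = 1, t[1] = 25, t[2] = 30, t[3] = 15, t[4] = 25.
Since t[4] = t[1] = 25, the sequence is eventually periodic: after a pre-period of length 1 it cycles with period 3.
For j ≥ 1, t[j] depends only on (j - 1) mod 3. (227 - 1) mod 3 = 1, so t[227] = t[2] = 30.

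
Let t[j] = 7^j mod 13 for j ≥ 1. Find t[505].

t[1] = 7, t[2] = 10, t[3] = 5, t[4] = 9, t[5] = 11, t[6] = 12, t[7] = 6, t[8] = 3, t[9] = 8, t[10] = 4, t[11] = 2, t[12] = 1, t[13] = 7.
The sequence repeats with period 12.
(505 - 1) mod 12 = 0, so t[505] = t[1] = 7.

7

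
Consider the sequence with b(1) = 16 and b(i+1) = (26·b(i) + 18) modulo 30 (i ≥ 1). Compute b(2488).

Computing terms: b(1) = 16, b(2) = 14, b(3) = 22, b(4) = 20, b(5) = 28, b(6) = 26, b(7) = 4, b(8) = 2, b(9) = 10, b(10) = 8, b(11) = 16.
The sequence repeats with period 10.
(2488 - 1) mod 10 = 7, so b(2488) = b(8) = 2.

2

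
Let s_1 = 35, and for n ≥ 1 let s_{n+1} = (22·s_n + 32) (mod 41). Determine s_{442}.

Computing terms: s_1 = 35, s_2 = 23, s_3 = 5, s_4 = 19, s_5 = 40, s_6 = 10, s_7 = 6, s_8 = 0, s_9 = 32, s_{10} = 39, s_{11} = 29, s_{12} = 14, s_{13} = 12, s_{14} = 9, s_{15} = 25, s_{16} = 8, s_{17} = 3, s_{18} = 16, s_{19} = 15, s_{20} = 34, s_{21} = 1, s_{22} = 13, s_{23} = 31, s_{24} = 17, s_{25} = 37, s_{26} = 26, s_{27} = 30, s_{28} = 36, s_{29} = 4, s_{30} = 38, s_{31} = 7, s_{32} = 22, s_{33} = 24, s_{34} = 27, s_{35} = 11, s_{36} = 28, s_{37} = 33, s_{38} = 20, s_{39} = 21, s_{40} = 2, s_{41} = 35.
The sequence repeats with period 40.
(442 - 1) mod 40 = 1, so s_{442} = s_2 = 23.

23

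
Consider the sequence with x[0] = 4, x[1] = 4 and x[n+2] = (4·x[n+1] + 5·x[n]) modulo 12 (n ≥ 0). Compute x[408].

We have x[0] = 4,  x[1] = 4,  x[2] = 0,  x[3] = 8,  x[4] = 8,  x[5] = 0,  x[6] = 4,  x[7] = 4.
Since (x[6], x[7]) = (x[0], x[1]) = (4, 4) (two consecutive terms determine the rest), the sequence is periodic with period 6.
So x[408] = x[0 + ((408-0) mod 6)] = x[0] = 4.

4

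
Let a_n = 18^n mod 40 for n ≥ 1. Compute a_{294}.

Listing terms: a_1 = 18; a_2 = 4; a_3 = 32; a_4 = 16; a_5 = 8; a_6 = 24; a_7 = 32.
Since a_7 = a_3 = 32, the sequence is eventually periodic: after a pre-period of length 2 it cycles with period 4.
For n ≥ 3, a_n depends only on (n - 3) mod 4. (294 - 3) mod 4 = 3, so a_{294} = a_6 = 24.

24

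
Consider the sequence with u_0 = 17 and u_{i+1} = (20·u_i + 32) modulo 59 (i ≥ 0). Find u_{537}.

24

u_0 = 17,  u_1 = 18,  u_2 = 38,  u_3 = 25,  u_4 = 1,  u_5 = 52,  u_6 = 10,  u_7 = 55,  u_8 = 11,  u_9 = 16,  u_{10} = 57,  u_{11} = 51,  u_{12} = 49,  u_{13} = 9,  u_{14} = 35,  u_{15} = 24,  u_{16} = 40,  u_{17} = 6,  u_{18} = 34,  u_{19} = 4,  u_{20} = 53,  u_{21} = 30,  u_{22} = 42,  u_{23} = 46,  u_{24} = 8,  u_{25} = 15,  u_{26} = 37,  u_{27} = 5,  u_{28} = 14,  u_{29} = 17.
The sequence repeats with period 29.
So u_{537} = u_{0 + ((537-0) mod 29)} = u_{15} = 24.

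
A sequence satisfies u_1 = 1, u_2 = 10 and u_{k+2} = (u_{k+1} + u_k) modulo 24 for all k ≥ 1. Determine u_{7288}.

21

u_1 = 1, u_2 = 10, u_3 = 11, u_4 = 21, u_5 = 8, u_6 = 5, u_7 = 13, u_8 = 18, u_9 = 7, u_{10} = 1, u_{11} = 8, u_{12} = 9, u_{13} = 17, u_{14} = 2, u_{15} = 19, u_{16} = 21, u_{17} = 16, u_{18} = 13, u_{19} = 5, u_{20} = 18, u_{21} = 23, u_{22} = 17, u_{23} = 16, u_{24} = 9, u_{25} = 1, u_{26} = 10.
Since (u_{25}, u_{26}) = (u_1, u_2) = (1, 10) (two consecutive terms determine the rest), the sequence is periodic with period 24.
So u_{7288} = u_{1 + ((7288-1) mod 24)} = u_{16} = 21.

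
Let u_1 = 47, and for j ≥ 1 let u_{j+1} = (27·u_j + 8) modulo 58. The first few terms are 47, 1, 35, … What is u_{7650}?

5

u_1 = 47,  u_2 = 1,  u_3 = 35,  u_4 = 25,  u_5 = 45,  u_6 = 5,  u_7 = 27,  u_8 = 41,  u_9 = 13,  u_{10} = 11,  u_{11} = 15,  u_{12} = 7,  u_{13} = 23,  u_{14} = 49,  u_{15} = 55,  u_{16} = 43,  u_{17} = 9,  u_{18} = 19,  u_{19} = 57,  u_{20} = 39,  u_{21} = 17,  u_{22} = 3,  u_{23} = 31,  u_{24} = 33,  u_{25} = 29,  u_{26} = 37,  u_{27} = 21,  u_{28} = 53,  u_{29} = 47.
Since u_{29} = u_1 = 47, the sequence is periodic with period 28.
So u_{7650} = u_{1 + ((7650-1) mod 28)} = u_6 = 5.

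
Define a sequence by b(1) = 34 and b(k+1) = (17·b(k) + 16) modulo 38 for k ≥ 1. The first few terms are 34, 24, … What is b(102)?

6

We have b(1) = 34, b(2) = 24, b(3) = 6, b(4) = 4, b(5) = 8, b(6) = 0, b(7) = 16, b(8) = 22, b(9) = 10, b(10) = 34.
The sequence repeats with period 9.
(102 - 1) mod 9 = 2, so b(102) = b(3) = 6.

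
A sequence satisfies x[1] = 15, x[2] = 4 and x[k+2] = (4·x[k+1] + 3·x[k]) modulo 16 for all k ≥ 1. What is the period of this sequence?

8

Computing terms: x[1] = 15; x[2] = 4; x[3] = 13; x[4] = 0; x[5] = 7; x[6] = 12; x[7] = 5; x[8] = 8; x[9] = 15; x[10] = 4.
The sequence repeats with period 8.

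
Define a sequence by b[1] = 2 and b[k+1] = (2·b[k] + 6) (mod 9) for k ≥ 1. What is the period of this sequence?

6

Listing terms: b[1] = 2,  b[2] = 1,  b[3] = 8,  b[4] = 4,  b[5] = 5,  b[6] = 7,  b[7] = 2.
Since b[7] = b[1] = 2, the sequence is periodic with period 6.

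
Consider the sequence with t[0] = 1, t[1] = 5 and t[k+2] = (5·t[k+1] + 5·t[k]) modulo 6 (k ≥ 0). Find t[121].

5

Computing terms: t[0] = 1,  t[1] = 5,  t[2] = 0,  t[3] = 1,  t[4] = 5.
Since (t[3], t[4]) = (t[0], t[1]) = (1, 5) (two consecutive terms determine the rest), the sequence is periodic with period 3.
So t[121] = t[0 + ((121-0) mod 3)] = t[1] = 5.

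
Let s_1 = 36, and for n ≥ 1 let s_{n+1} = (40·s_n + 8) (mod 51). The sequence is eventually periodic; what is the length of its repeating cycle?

Listing terms: s_1 = 36, s_2 = 20, s_3 = 43, s_4 = 45, s_5 = 23, s_6 = 10, s_7 = 0, s_8 = 8, s_9 = 22, s_{10} = 21, s_{11} = 32, s_{12} = 13, s_{13} = 18, s_{14} = 14, s_{15} = 7, s_{16} = 33, s_{17} = 2, s_{18} = 37, s_{19} = 9, s_{20} = 11, s_{21} = 40, s_{22} = 27, s_{23} = 17, s_{24} = 25, s_{25} = 39, s_{26} = 38, s_{27} = 49, s_{28} = 30, s_{29} = 35, s_{30} = 31, s_{31} = 24, s_{32} = 50, s_{33} = 19, s_{34} = 3, s_{35} = 26, s_{36} = 28, s_{37} = 6, s_{38} = 44, s_{39} = 34, s_{40} = 42, s_{41} = 5, s_{42} = 4, s_{43} = 15, s_{44} = 47, s_{45} = 1, s_{46} = 48, s_{47} = 41, s_{48} = 16, s_{49} = 36.
Since s_{49} = s_1 = 36, the sequence is periodic with period 48.

48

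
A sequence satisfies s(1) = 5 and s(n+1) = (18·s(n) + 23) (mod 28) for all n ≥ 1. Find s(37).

5

s(1) = 5; s(2) = 1; s(3) = 13; s(4) = 5.
Since s(4) = s(1) = 5, the sequence is periodic with period 3.
(37 - 1) mod 3 = 0, so s(37) = s(1) = 5.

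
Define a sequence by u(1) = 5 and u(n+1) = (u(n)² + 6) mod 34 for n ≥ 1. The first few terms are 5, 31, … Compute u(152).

u(1) = 5,  u(2) = 31,  u(3) = 15,  u(4) = 27,  u(5) = 21,  u(6) = 5.
The sequence repeats with period 5.
So u(152) = u(1 + ((152-1) mod 5)) = u(2) = 31.

31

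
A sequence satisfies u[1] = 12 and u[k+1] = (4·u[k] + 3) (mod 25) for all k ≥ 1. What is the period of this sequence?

Computing terms: u[1] = 12; u[2] = 1; u[3] = 7; u[4] = 6; u[5] = 2; u[6] = 11; u[7] = 22; u[8] = 16; u[9] = 17; u[10] = 21; u[11] = 12.
The sequence repeats with period 10.

10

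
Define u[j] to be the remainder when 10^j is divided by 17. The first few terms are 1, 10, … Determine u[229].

Computing terms: u[0] = 1, u[1] = 10, u[2] = 15, u[3] = 14, u[4] = 4, u[5] = 6, u[6] = 9, u[7] = 5, u[8] = 16, u[9] = 7, u[10] = 2, u[11] = 3, u[12] = 13, u[13] = 11, u[14] = 8, u[15] = 12, u[16] = 1.
Since u[16] = u[0] = 1, the sequence is periodic with period 16.
(229 - 0) mod 16 = 5, so u[229] = u[5] = 6.

6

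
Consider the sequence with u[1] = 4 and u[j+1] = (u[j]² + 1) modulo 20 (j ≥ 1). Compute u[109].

Computing terms: u[1] = 4,  u[2] = 17,  u[3] = 10,  u[4] = 1,  u[5] = 2,  u[6] = 5,  u[7] = 6,  u[8] = 17.
Since u[8] = u[2] = 17, the sequence is eventually periodic: after a pre-period of length 1 it cycles with period 6.
For j ≥ 2, u[j] depends only on (j - 2) mod 6. (109 - 2) mod 6 = 5, so u[109] = u[7] = 6.

6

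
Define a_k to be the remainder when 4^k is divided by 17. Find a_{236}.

We have a_1 = 4,  a_2 = 16,  a_3 = 13,  a_4 = 1,  a_5 = 4.
Since a_5 = a_1 = 4, the sequence is periodic with period 4.
(236 - 1) mod 4 = 3, so a_{236} = a_4 = 1.

1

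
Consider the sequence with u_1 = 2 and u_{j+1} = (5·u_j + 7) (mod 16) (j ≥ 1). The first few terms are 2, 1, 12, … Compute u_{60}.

11

Computing terms: u_1 = 2, u_2 = 1, u_3 = 12, u_4 = 3, u_5 = 6, u_6 = 5, u_7 = 0, u_8 = 7, u_9 = 10, u_{10} = 9, u_{11} = 4, u_{12} = 11, u_{13} = 14, u_{14} = 13, u_{15} = 8, u_{16} = 15, u_{17} = 2.
The sequence repeats with period 16.
(60 - 1) mod 16 = 11, so u_{60} = u_{12} = 11.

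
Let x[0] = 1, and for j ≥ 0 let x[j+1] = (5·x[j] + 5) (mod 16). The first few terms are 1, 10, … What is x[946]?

x[0] = 1,  x[1] = 10,  x[2] = 7,  x[3] = 8,  x[4] = 13,  x[5] = 6,  x[6] = 3,  x[7] = 4,  x[8] = 9,  x[9] = 2,  x[10] = 15,  x[11] = 0,  x[12] = 5,  x[13] = 14,  x[14] = 11,  x[15] = 12,  x[16] = 1.
Since x[16] = x[0] = 1, the sequence is periodic with period 16.
(946 - 0) mod 16 = 2, so x[946] = x[2] = 7.

7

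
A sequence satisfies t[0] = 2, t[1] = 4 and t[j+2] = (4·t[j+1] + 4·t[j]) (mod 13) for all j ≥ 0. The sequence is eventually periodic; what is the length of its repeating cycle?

21

Computing terms: t[0] = 2, t[1] = 4, t[2] = 11, t[3] = 8, t[4] = 11, t[5] = 11, t[6] = 10, t[7] = 6, t[8] = 12, t[9] = 7, t[10] = 11, t[11] = 7, t[12] = 7, t[13] = 4, t[14] = 5, t[15] = 10, t[16] = 8, t[17] = 7, t[18] = 8, t[19] = 8, t[20] = 12, t[21] = 2, t[22] = 4.
Since (t[21], t[22]) = (t[0], t[1]) = (2, 4) (two consecutive terms determine the rest), the sequence is periodic with period 21.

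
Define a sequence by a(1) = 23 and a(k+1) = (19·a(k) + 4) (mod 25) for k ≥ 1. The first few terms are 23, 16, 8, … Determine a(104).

6

a(1) = 23, a(2) = 16, a(3) = 8, a(4) = 6, a(5) = 18, a(6) = 21, a(7) = 3, a(8) = 11, a(9) = 13, a(10) = 1, a(11) = 23.
Since a(11) = a(1) = 23, the sequence is periodic with period 10.
So a(104) = a(1 + ((104-1) mod 10)) = a(4) = 6.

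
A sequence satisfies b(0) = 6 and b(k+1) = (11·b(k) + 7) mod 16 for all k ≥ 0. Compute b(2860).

Listing terms: b(0) = 6, b(1) = 9, b(2) = 10, b(3) = 5, b(4) = 14, b(5) = 1, b(6) = 2, b(7) = 13, b(8) = 6.
The sequence repeats with period 8.
So b(2860) = b(0 + ((2860-0) mod 8)) = b(4) = 14.

14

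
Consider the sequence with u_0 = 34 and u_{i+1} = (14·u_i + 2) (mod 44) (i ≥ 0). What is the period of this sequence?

We have u_0 = 34; u_1 = 38; u_2 = 6; u_3 = 42; u_4 = 18; u_5 = 34.
Since u_5 = u_0 = 34, the sequence is periodic with period 5.

5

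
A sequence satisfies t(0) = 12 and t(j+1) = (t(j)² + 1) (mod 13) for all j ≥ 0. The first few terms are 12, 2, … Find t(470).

Listing terms: t(0) = 12, t(1) = 2, t(2) = 5, t(3) = 0, t(4) = 1, t(5) = 2.
Since t(5) = t(1) = 2, the sequence is eventually periodic: after a pre-period of length 1 it cycles with period 4.
For j ≥ 1, t(j) depends only on (j - 1) mod 4. (470 - 1) mod 4 = 1, so t(470) = t(2) = 5.

5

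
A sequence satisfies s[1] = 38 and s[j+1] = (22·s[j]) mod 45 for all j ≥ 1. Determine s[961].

Computing terms: s[1] = 38,  s[2] = 26,  s[3] = 32,  s[4] = 29,  s[5] = 8,  s[6] = 41,  s[7] = 2,  s[8] = 44,  s[9] = 23,  s[10] = 11,  s[11] = 17,  s[12] = 14,  s[13] = 38.
Since s[13] = s[1] = 38, the sequence is periodic with period 12.
So s[961] = s[1 + ((961-1) mod 12)] = s[1] = 38.

38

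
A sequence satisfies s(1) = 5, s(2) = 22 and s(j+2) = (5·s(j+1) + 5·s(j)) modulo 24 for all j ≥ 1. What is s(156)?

s(1) = 5, s(2) = 22, s(3) = 15, s(4) = 17, s(5) = 16, s(6) = 21, s(7) = 17, s(8) = 22, s(9) = 3, s(10) = 5, s(11) = 16, s(12) = 9, s(13) = 5, s(14) = 22.
Since (s(13), s(14)) = (s(1), s(2)) = (5, 22) (two consecutive terms determine the rest), the sequence is periodic with period 12.
(156 - 1) mod 12 = 11, so s(156) = s(12) = 9.

9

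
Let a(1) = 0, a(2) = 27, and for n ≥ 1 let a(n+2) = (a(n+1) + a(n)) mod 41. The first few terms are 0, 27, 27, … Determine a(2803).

Listing terms: a(1) = 0, a(2) = 27, a(3) = 27, a(4) = 13, a(5) = 40, a(6) = 12, a(7) = 11, a(8) = 23, a(9) = 34, a(10) = 16, a(11) = 9, a(12) = 25, a(13) = 34, a(14) = 18, a(15) = 11, a(16) = 29, a(17) = 40, a(18) = 28, a(19) = 27, a(20) = 14, a(21) = 0, a(22) = 14, a(23) = 14, a(24) = 28, a(25) = 1, a(26) = 29, a(27) = 30, a(28) = 18, a(29) = 7, a(30) = 25, a(31) = 32, a(32) = 16, a(33) = 7, a(34) = 23, a(35) = 30, a(36) = 12, a(37) = 1, a(38) = 13, a(39) = 14, a(40) = 27, a(41) = 0, a(42) = 27.
The sequence repeats with period 40.
(2803 - 1) mod 40 = 2, so a(2803) = a(3) = 27.

27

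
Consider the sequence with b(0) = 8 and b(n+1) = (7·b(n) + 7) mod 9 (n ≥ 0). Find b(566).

4

We have b(0) = 8, b(1) = 0, b(2) = 7, b(3) = 2, b(4) = 3, b(5) = 1, b(6) = 5, b(7) = 6, b(8) = 4, b(9) = 8.
The sequence repeats with period 9.
(566 - 0) mod 9 = 8, so b(566) = b(8) = 4.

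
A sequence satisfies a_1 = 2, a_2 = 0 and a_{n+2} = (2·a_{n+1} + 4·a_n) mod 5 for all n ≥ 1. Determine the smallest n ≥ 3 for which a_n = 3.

a_1 = 2; a_2 = 0; a_3 = 3; a_4 = 1; a_5 = 4; a_6 = 2; a_7 = 0.
The sequence repeats with period 5.
The value 3 first appears (with n ≥ 3) at a_3.

3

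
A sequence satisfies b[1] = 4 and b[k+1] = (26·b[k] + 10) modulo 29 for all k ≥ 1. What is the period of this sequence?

28

Listing terms: b[1] = 4, b[2] = 27, b[3] = 16, b[4] = 20, b[5] = 8, b[6] = 15, b[7] = 23, b[8] = 28, b[9] = 13, b[10] = 0, b[11] = 10, b[12] = 9, b[13] = 12, b[14] = 3, b[15] = 1, b[16] = 7, b[17] = 18, b[18] = 14, b[19] = 26, b[20] = 19, b[21] = 11, b[22] = 6, b[23] = 21, b[24] = 5, b[25] = 24, b[26] = 25, b[27] = 22, b[28] = 2, b[29] = 4.
The sequence repeats with period 28.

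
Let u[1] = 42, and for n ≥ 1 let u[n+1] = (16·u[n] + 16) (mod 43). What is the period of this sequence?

7

u[1] = 42; u[2] = 0; u[3] = 16; u[4] = 14; u[5] = 25; u[6] = 29; u[7] = 7; u[8] = 42.
Since u[8] = u[1] = 42, the sequence is periodic with period 7.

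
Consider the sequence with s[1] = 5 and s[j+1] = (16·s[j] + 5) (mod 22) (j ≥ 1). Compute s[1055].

Computing terms: s[1] = 5, s[2] = 19, s[3] = 1, s[4] = 21, s[5] = 11, s[6] = 5.
Since s[6] = s[1] = 5, the sequence is periodic with period 5.
(1055 - 1) mod 5 = 4, so s[1055] = s[5] = 11.

11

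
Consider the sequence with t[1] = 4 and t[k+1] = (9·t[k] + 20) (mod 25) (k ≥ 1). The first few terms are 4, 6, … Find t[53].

Listing terms: t[1] = 4, t[2] = 6, t[3] = 24, t[4] = 11, t[5] = 19, t[6] = 16, t[7] = 14, t[8] = 21, t[9] = 9, t[10] = 1, t[11] = 4.
Since t[11] = t[1] = 4, the sequence is periodic with period 10.
(53 - 1) mod 10 = 2, so t[53] = t[3] = 24.

24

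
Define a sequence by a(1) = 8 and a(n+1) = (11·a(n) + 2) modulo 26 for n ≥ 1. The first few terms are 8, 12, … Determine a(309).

6

We have a(1) = 8, a(2) = 12, a(3) = 4, a(4) = 20, a(5) = 14, a(6) = 0, a(7) = 2, a(8) = 24, a(9) = 6, a(10) = 16, a(11) = 22, a(12) = 10, a(13) = 8.
Since a(13) = a(1) = 8, the sequence is periodic with period 12.
(309 - 1) mod 12 = 8, so a(309) = a(9) = 6.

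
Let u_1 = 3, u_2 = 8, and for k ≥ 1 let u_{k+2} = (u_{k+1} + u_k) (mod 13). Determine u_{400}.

Listing terms: u_1 = 3,  u_2 = 8,  u_3 = 11,  u_4 = 6,  u_5 = 4,  u_6 = 10,  u_7 = 1,  u_8 = 11,  u_9 = 12,  u_{10} = 10,  u_{11} = 9,  u_{12} = 6,  u_{13} = 2,  u_{14} = 8,  u_{15} = 10,  u_{16} = 5,  u_{17} = 2,  u_{18} = 7,  u_{19} = 9,  u_{20} = 3,  u_{21} = 12,  u_{22} = 2,  u_{23} = 1,  u_{24} = 3,  u_{25} = 4,  u_{26} = 7,  u_{27} = 11,  u_{28} = 5,  u_{29} = 3,  u_{30} = 8.
Since (u_{29}, u_{30}) = (u_1, u_2) = (3, 8) (two consecutive terms determine the rest), the sequence is periodic with period 28.
(400 - 1) mod 28 = 7, so u_{400} = u_8 = 11.

11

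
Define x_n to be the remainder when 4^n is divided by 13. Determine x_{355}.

Computing terms: x_0 = 1,  x_1 = 4,  x_2 = 3,  x_3 = 12,  x_4 = 9,  x_5 = 10,  x_6 = 1.
The sequence repeats with period 6.
(355 - 0) mod 6 = 1, so x_{355} = x_1 = 4.

4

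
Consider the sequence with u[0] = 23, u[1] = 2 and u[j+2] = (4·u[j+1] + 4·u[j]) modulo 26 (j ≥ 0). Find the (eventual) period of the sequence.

Computing terms: u[0] = 23, u[1] = 2, u[2] = 22, u[3] = 18, u[4] = 4, u[5] = 10, u[6] = 4, u[7] = 4, u[8] = 6, u[9] = 14, u[10] = 2, u[11] = 12, u[12] = 4, u[13] = 12, u[14] = 12, u[15] = 18, u[16] = 16, u[17] = 6, u[18] = 10, u[19] = 12, u[20] = 10, u[21] = 10, u[22] = 2, u[23] = 22.
Since (u[22], u[23]) = (u[1], u[2]) = (2, 22) (two consecutive terms determine the rest), the sequence is eventually periodic: after a pre-period of length 1 it cycles with period 21.

21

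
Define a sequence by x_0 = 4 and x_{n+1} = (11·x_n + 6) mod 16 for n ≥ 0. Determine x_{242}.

Computing terms: x_0 = 4, x_1 = 2, x_2 = 12, x_3 = 10, x_4 = 4.
Since x_4 = x_0 = 4, the sequence is periodic with period 4.
So x_{242} = x_{0 + ((242-0) mod 4)} = x_2 = 12.

12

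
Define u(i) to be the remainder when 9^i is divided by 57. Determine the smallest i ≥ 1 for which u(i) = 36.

8

We have u(0) = 1,  u(1) = 9,  u(2) = 24,  u(3) = 45,  u(4) = 6,  u(5) = 54,  u(6) = 30,  u(7) = 42,  u(8) = 36,  u(9) = 39,  u(10) = 9.
Since u(10) = u(1) = 9, the sequence is eventually periodic: after a pre-period of length 1 it cycles with period 9.
The value 36 first appears (with i ≥ 1) at u(8).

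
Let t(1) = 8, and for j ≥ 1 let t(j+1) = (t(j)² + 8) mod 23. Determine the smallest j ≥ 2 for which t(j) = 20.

Computing terms: t(1) = 8,  t(2) = 3,  t(3) = 17,  t(4) = 21,  t(5) = 12,  t(6) = 14,  t(7) = 20,  t(8) = 17.
Since t(8) = t(3) = 17, the sequence is eventually periodic: after a pre-period of length 2 it cycles with period 5.
The value 20 first appears (with j ≥ 2) at t(7).

7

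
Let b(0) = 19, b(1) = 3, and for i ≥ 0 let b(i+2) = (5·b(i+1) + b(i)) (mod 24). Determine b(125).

12

Listing terms: b(0) = 19, b(1) = 3, b(2) = 10, b(3) = 5, b(4) = 11, b(5) = 12, b(6) = 23, b(7) = 7, b(8) = 10, b(9) = 9, b(10) = 7, b(11) = 20, b(12) = 11, b(13) = 3, b(14) = 2, b(15) = 13, b(16) = 19, b(17) = 12, b(18) = 7, b(19) = 23, b(20) = 2, b(21) = 9, b(22) = 23, b(23) = 4, b(24) = 19, b(25) = 3.
Since (b(24), b(25)) = (b(0), b(1)) = (19, 3) (two consecutive terms determine the rest), the sequence is periodic with period 24.
So b(125) = b(0 + ((125-0) mod 24)) = b(5) = 12.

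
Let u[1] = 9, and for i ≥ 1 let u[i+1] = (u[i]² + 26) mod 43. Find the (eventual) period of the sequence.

8

Computing terms: u[1] = 9, u[2] = 21, u[3] = 37, u[4] = 19, u[5] = 0, u[6] = 26, u[7] = 14, u[8] = 7, u[9] = 32, u[10] = 18, u[11] = 6, u[12] = 19.
Since u[12] = u[4] = 19, the sequence is eventually periodic: after a pre-period of length 3 it cycles with period 8.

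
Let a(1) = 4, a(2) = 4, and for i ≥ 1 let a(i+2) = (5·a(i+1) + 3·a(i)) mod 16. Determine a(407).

12

Computing terms: a(1) = 4,  a(2) = 4,  a(3) = 0,  a(4) = 12,  a(5) = 12,  a(6) = 0,  a(7) = 4,  a(8) = 4.
The sequence repeats with period 6.
(407 - 1) mod 6 = 4, so a(407) = a(5) = 12.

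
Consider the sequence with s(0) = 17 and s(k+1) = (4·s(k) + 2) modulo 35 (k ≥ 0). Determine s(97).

We have s(0) = 17,  s(1) = 0,  s(2) = 2,  s(3) = 10,  s(4) = 7,  s(5) = 30,  s(6) = 17.
The sequence repeats with period 6.
So s(97) = s(0 + ((97-0) mod 6)) = s(1) = 0.

0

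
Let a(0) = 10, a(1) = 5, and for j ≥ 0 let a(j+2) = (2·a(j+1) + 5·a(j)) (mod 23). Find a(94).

We have a(0) = 10; a(1) = 5; a(2) = 14; a(3) = 7; a(4) = 15; a(5) = 19; a(6) = 21; a(7) = 22; a(8) = 11; a(9) = 17; a(10) = 20; a(11) = 10; a(12) = 5.
The sequence repeats with period 11.
(94 - 0) mod 11 = 6, so a(94) = a(6) = 21.

21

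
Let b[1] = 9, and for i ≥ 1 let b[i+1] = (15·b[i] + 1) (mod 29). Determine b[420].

16

Computing terms: b[1] = 9,  b[2] = 20,  b[3] = 11,  b[4] = 21,  b[5] = 26,  b[6] = 14,  b[7] = 8,  b[8] = 5,  b[9] = 18,  b[10] = 10,  b[11] = 6,  b[12] = 4,  b[13] = 3,  b[14] = 17,  b[15] = 24,  b[16] = 13,  b[17] = 22,  b[18] = 12,  b[19] = 7,  b[20] = 19,  b[21] = 25,  b[22] = 28,  b[23] = 15,  b[24] = 23,  b[25] = 27,  b[26] = 0,  b[27] = 1,  b[28] = 16,  b[29] = 9.
The sequence repeats with period 28.
So b[420] = b[1 + ((420-1) mod 28)] = b[28] = 16.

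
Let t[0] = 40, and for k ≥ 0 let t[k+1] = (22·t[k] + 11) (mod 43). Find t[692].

29

Computing terms: t[0] = 40, t[1] = 31, t[2] = 5, t[3] = 35, t[4] = 7, t[5] = 36, t[6] = 29, t[7] = 4, t[8] = 13, t[9] = 39, t[10] = 9, t[11] = 37, t[12] = 8, t[13] = 15, t[14] = 40.
The sequence repeats with period 14.
(692 - 0) mod 14 = 6, so t[692] = t[6] = 29.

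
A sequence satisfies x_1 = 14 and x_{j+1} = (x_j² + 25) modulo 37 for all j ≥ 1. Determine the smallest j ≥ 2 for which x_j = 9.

10

We have x_1 = 14; x_2 = 36; x_3 = 26; x_4 = 35; x_5 = 29; x_6 = 15; x_7 = 28; x_8 = 32; x_9 = 13; x_{10} = 9; x_{11} = 32.
Since x_{11} = x_8 = 32, the sequence is eventually periodic: after a pre-period of length 7 it cycles with period 3.
The value 9 first appears (with j ≥ 2) at x_{10}.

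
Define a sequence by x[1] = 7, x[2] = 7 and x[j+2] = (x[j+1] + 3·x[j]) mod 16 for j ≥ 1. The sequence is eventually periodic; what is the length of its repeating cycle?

x[1] = 7, x[2] = 7, x[3] = 12, x[4] = 1, x[5] = 5, x[6] = 8, x[7] = 7, x[8] = 15, x[9] = 4, x[10] = 1, x[11] = 13, x[12] = 0, x[13] = 7, x[14] = 7.
Since (x[13], x[14]) = (x[1], x[2]) = (7, 7) (two consecutive terms determine the rest), the sequence is periodic with period 12.

12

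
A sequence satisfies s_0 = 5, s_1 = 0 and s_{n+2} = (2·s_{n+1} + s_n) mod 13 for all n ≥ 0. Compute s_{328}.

s_0 = 5; s_1 = 0; s_2 = 5; s_3 = 10; s_4 = 12; s_5 = 8; s_6 = 2; s_7 = 12; s_8 = 0; s_9 = 12; s_{10} = 11; s_{11} = 8; s_{12} = 1; s_{13} = 10; s_{14} = 8; s_{15} = 0; s_{16} = 8; s_{17} = 3; s_{18} = 1; s_{19} = 5; s_{20} = 11; s_{21} = 1; s_{22} = 0; s_{23} = 1; s_{24} = 2; s_{25} = 5; s_{26} = 12; s_{27} = 3; s_{28} = 5; s_{29} = 0.
The sequence repeats with period 28.
(328 - 0) mod 28 = 20, so s_{328} = s_{20} = 11.

11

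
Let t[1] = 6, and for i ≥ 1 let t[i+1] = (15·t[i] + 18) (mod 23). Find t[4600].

16

t[1] = 6; t[2] = 16; t[3] = 5; t[4] = 1; t[5] = 10; t[6] = 7; t[7] = 8; t[8] = 0; t[9] = 18; t[10] = 12; t[11] = 14; t[12] = 21; t[13] = 11; t[14] = 22; t[15] = 3; t[16] = 17; t[17] = 20; t[18] = 19; t[19] = 4; t[20] = 9; t[21] = 15; t[22] = 13; t[23] = 6.
Since t[23] = t[1] = 6, the sequence is periodic with period 22.
So t[4600] = t[1 + ((4600-1) mod 22)] = t[2] = 16.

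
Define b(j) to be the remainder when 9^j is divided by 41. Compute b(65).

We have b(0) = 1; b(1) = 9; b(2) = 40; b(3) = 32; b(4) = 1.
Since b(4) = b(0) = 1, the sequence is periodic with period 4.
(65 - 0) mod 4 = 1, so b(65) = b(1) = 9.

9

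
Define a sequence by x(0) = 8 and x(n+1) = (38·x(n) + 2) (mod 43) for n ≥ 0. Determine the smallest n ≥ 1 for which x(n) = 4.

14

Computing terms: x(0) = 8,  x(1) = 5,  x(2) = 20,  x(3) = 31,  x(4) = 19,  x(5) = 36,  x(6) = 37,  x(7) = 32,  x(8) = 14,  x(9) = 18,  x(10) = 41,  x(11) = 12,  x(12) = 28,  x(13) = 34,  x(14) = 4,  x(15) = 25,  x(16) = 6,  x(17) = 15,  x(18) = 13,  x(19) = 23,  x(20) = 16,  x(21) = 8.
Since x(21) = x(0) = 8, the sequence is periodic with period 21.
The value 4 first appears (with n ≥ 1) at x(14).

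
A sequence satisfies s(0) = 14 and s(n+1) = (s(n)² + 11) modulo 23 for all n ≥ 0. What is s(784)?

s(0) = 14,  s(1) = 0,  s(2) = 11,  s(3) = 17,  s(4) = 1,  s(5) = 12,  s(6) = 17.
Since s(6) = s(3) = 17, the sequence is eventually periodic: after a pre-period of length 3 it cycles with period 3.
For n ≥ 3, s(n) depends only on (n - 3) mod 3. (784 - 3) mod 3 = 1, so s(784) = s(4) = 1.

1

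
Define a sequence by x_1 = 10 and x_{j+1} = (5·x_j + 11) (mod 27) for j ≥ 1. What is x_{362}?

Computing terms: x_1 = 10; x_2 = 7; x_3 = 19; x_4 = 25; x_5 = 1; x_6 = 16; x_7 = 10.
The sequence repeats with period 6.
So x_{362} = x_{1 + ((362-1) mod 6)} = x_2 = 7.

7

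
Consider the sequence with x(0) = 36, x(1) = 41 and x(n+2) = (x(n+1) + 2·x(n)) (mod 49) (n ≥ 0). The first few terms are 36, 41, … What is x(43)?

41

x(0) = 36,  x(1) = 41,  x(2) = 15,  x(3) = 48,  x(4) = 29,  x(5) = 27,  x(6) = 36,  x(7) = 41.
The sequence repeats with period 6.
So x(43) = x(0 + ((43-0) mod 6)) = x(1) = 41.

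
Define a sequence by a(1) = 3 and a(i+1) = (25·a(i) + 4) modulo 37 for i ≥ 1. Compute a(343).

Computing terms: a(1) = 3,  a(2) = 5,  a(3) = 18,  a(4) = 10,  a(5) = 32,  a(6) = 27,  a(7) = 13,  a(8) = 33,  a(9) = 15,  a(10) = 9,  a(11) = 7,  a(12) = 31,  a(13) = 2,  a(14) = 17,  a(15) = 22,  a(16) = 36,  a(17) = 16,  a(18) = 34,  a(19) = 3.
The sequence repeats with period 18.
So a(343) = a(1 + ((343-1) mod 18)) = a(1) = 3.

3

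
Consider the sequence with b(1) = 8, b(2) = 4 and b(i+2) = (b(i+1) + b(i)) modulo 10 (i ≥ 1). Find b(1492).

Listing terms: b(1) = 8; b(2) = 4; b(3) = 2; b(4) = 6; b(5) = 8; b(6) = 4.
Since (b(5), b(6)) = (b(1), b(2)) = (8, 4) (two consecutive terms determine the rest), the sequence is periodic with period 4.
So b(1492) = b(1 + ((1492-1) mod 4)) = b(4) = 6.

6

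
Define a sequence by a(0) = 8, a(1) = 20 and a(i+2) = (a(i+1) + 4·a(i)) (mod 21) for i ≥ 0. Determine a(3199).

12

a(0) = 8,  a(1) = 20,  a(2) = 10,  a(3) = 6,  a(4) = 4,  a(5) = 7,  a(6) = 2,  a(7) = 9,  a(8) = 17,  a(9) = 11,  a(10) = 16,  a(11) = 18,  a(12) = 19,  a(13) = 7,  a(14) = 20,  a(15) = 6,  a(16) = 2,  a(17) = 5,  a(18) = 13,  a(19) = 12,  a(20) = 1,  a(21) = 7,  a(22) = 11,  a(23) = 18,  a(24) = 20,  a(25) = 8,  a(26) = 4,  a(27) = 15,  a(28) = 10,  a(29) = 7,  a(30) = 5,  a(31) = 12,  a(32) = 11,  a(33) = 17,  a(34) = 19,  a(35) = 3,  a(36) = 16,  a(37) = 7,  a(38) = 8,  a(39) = 15,  a(40) = 5,  a(41) = 2,  a(42) = 1,  a(43) = 9,  a(44) = 13,  a(45) = 7,  a(46) = 17,  a(47) = 3,  a(48) = 8,  a(49) = 20.
Since (a(48), a(49)) = (a(0), a(1)) = (8, 20) (two consecutive terms determine the rest), the sequence is periodic with period 48.
(3199 - 0) mod 48 = 31, so a(3199) = a(31) = 12.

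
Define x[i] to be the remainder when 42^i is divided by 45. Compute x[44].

x[0] = 1, x[1] = 42, x[2] = 9, x[3] = 18, x[4] = 36, x[5] = 27, x[6] = 9.
Since x[6] = x[2] = 9, the sequence is eventually periodic: after a pre-period of length 2 it cycles with period 4.
For i ≥ 2, x[i] depends only on (i - 2) mod 4. (44 - 2) mod 4 = 2, so x[44] = x[4] = 36.

36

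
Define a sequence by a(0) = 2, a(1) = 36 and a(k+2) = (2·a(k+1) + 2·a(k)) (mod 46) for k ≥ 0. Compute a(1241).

Computing terms: a(0) = 2; a(1) = 36; a(2) = 30; a(3) = 40; a(4) = 2; a(5) = 38; a(6) = 34; a(7) = 6; a(8) = 34; a(9) = 34; a(10) = 44; a(11) = 18; a(12) = 32; a(13) = 8; a(14) = 34; a(15) = 38; a(16) = 6; a(17) = 42; a(18) = 4; a(19) = 0; a(20) = 8; a(21) = 16; a(22) = 2; a(23) = 36.
The sequence repeats with period 22.
So a(1241) = a(0 + ((1241-0) mod 22)) = a(9) = 34.

34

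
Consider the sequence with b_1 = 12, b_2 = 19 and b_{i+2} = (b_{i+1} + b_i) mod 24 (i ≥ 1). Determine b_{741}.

Listing terms: b_1 = 12, b_2 = 19, b_3 = 7, b_4 = 2, b_5 = 9, b_6 = 11, b_7 = 20, b_8 = 7, b_9 = 3, b_{10} = 10, b_{11} = 13, b_{12} = 23, b_{13} = 12, b_{14} = 11, b_{15} = 23, b_{16} = 10, b_{17} = 9, b_{18} = 19, b_{19} = 4, b_{20} = 23, b_{21} = 3, b_{22} = 2, b_{23} = 5, b_{24} = 7, b_{25} = 12, b_{26} = 19.
Since (b_{25}, b_{26}) = (b_1, b_2) = (12, 19) (two consecutive terms determine the rest), the sequence is periodic with period 24.
So b_{741} = b_{1 + ((741-1) mod 24)} = b_{21} = 3.

3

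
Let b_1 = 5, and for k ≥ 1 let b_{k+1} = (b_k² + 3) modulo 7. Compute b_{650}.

We have b_1 = 5, b_2 = 0, b_3 = 3, b_4 = 5.
Since b_4 = b_1 = 5, the sequence is periodic with period 3.
(650 - 1) mod 3 = 1, so b_{650} = b_2 = 0.

0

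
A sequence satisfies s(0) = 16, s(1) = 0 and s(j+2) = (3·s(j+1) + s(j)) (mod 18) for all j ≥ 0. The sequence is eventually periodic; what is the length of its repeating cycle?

6

Listing terms: s(0) = 16, s(1) = 0, s(2) = 16, s(3) = 12, s(4) = 16, s(5) = 6, s(6) = 16, s(7) = 0.
The sequence repeats with period 6.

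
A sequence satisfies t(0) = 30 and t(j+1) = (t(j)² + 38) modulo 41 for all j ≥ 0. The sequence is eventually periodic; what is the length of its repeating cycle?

3

We have t(0) = 30,  t(1) = 36,  t(2) = 22,  t(3) = 30.
The sequence repeats with period 3.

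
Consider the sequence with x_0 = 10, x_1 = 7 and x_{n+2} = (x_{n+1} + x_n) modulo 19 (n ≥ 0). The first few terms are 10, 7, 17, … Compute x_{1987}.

0

Computing terms: x_0 = 10, x_1 = 7, x_2 = 17, x_3 = 5, x_4 = 3, x_5 = 8, x_6 = 11, x_7 = 0, x_8 = 11, x_9 = 11, x_{10} = 3, x_{11} = 14, x_{12} = 17, x_{13} = 12, x_{14} = 10, x_{15} = 3, x_{16} = 13, x_{17} = 16, x_{18} = 10, x_{19} = 7.
The sequence repeats with period 18.
So x_{1987} = x_{0 + ((1987-0) mod 18)} = x_7 = 0.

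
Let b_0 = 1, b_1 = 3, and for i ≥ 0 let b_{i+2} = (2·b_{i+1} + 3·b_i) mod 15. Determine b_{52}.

6

Computing terms: b_0 = 1, b_1 = 3, b_2 = 9, b_3 = 12, b_4 = 6, b_5 = 3, b_6 = 9.
Since (b_5, b_6) = (b_1, b_2) = (3, 9) (two consecutive terms determine the rest), the sequence is eventually periodic: after a pre-period of length 1 it cycles with period 4.
For i ≥ 1, b_i depends only on (i - 1) mod 4. (52 - 1) mod 4 = 3, so b_{52} = b_4 = 6.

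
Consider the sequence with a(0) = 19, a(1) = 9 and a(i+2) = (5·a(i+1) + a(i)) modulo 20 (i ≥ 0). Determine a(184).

9

Listing terms: a(0) = 19; a(1) = 9; a(2) = 4; a(3) = 9; a(4) = 9; a(5) = 14; a(6) = 19; a(7) = 9.
Since (a(6), a(7)) = (a(0), a(1)) = (19, 9) (two consecutive terms determine the rest), the sequence is periodic with period 6.
So a(184) = a(0 + ((184-0) mod 6)) = a(4) = 9.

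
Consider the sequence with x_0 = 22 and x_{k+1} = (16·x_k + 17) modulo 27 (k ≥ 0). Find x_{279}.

We have x_0 = 22; x_1 = 18; x_2 = 8; x_3 = 10; x_4 = 15; x_5 = 14; x_6 = 25; x_7 = 12; x_8 = 20; x_9 = 13; x_{10} = 9; x_{11} = 26; x_{12} = 1; x_{13} = 6; x_{14} = 5; x_{15} = 16; x_{16} = 3; x_{17} = 11; x_{18} = 4; x_{19} = 0; x_{20} = 17; x_{21} = 19; x_{22} = 24; x_{23} = 23; x_{24} = 7; x_{25} = 21; x_{26} = 2; x_{27} = 22.
The sequence repeats with period 27.
(279 - 0) mod 27 = 9, so x_{279} = x_9 = 13.

13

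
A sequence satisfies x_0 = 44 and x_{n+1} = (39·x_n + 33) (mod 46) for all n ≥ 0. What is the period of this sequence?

22

Listing terms: x_0 = 44,  x_1 = 1,  x_2 = 26,  x_3 = 35,  x_4 = 18,  x_5 = 45,  x_6 = 40,  x_7 = 29,  x_8 = 14,  x_9 = 27,  x_{10} = 28,  x_{11} = 21,  x_{12} = 24,  x_{13} = 3,  x_{14} = 12,  x_{15} = 41,  x_{16} = 22,  x_{17} = 17,  x_{18} = 6,  x_{19} = 37,  x_{20} = 4,  x_{21} = 5,  x_{22} = 44.
The sequence repeats with period 22.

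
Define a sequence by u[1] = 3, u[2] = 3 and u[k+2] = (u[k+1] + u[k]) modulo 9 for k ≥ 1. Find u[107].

u[1] = 3,  u[2] = 3,  u[3] = 6,  u[4] = 0,  u[5] = 6,  u[6] = 6,  u[7] = 3,  u[8] = 0,  u[9] = 3,  u[10] = 3.
The sequence repeats with period 8.
So u[107] = u[1 + ((107-1) mod 8)] = u[3] = 6.

6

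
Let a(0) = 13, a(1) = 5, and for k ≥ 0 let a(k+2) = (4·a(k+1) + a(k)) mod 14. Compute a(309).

11

We have a(0) = 13; a(1) = 5; a(2) = 5; a(3) = 11; a(4) = 7; a(5) = 11; a(6) = 9; a(7) = 5; a(8) = 1; a(9) = 9; a(10) = 9; a(11) = 3; a(12) = 7; a(13) = 3; a(14) = 5; a(15) = 9; a(16) = 13; a(17) = 5.
The sequence repeats with period 16.
So a(309) = a(0 + ((309-0) mod 16)) = a(5) = 11.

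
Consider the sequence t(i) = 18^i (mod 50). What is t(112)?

t(0) = 1; t(1) = 18; t(2) = 24; t(3) = 32; t(4) = 26; t(5) = 18.
Since t(5) = t(1) = 18, the sequence is eventually periodic: after a pre-period of length 1 it cycles with period 4.
For i ≥ 1, t(i) depends only on (i - 1) mod 4. (112 - 1) mod 4 = 3, so t(112) = t(4) = 26.

26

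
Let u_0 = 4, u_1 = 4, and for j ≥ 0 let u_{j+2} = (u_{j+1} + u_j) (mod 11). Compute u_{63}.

1

u_0 = 4; u_1 = 4; u_2 = 8; u_3 = 1; u_4 = 9; u_5 = 10; u_6 = 8; u_7 = 7; u_8 = 4; u_9 = 0; u_{10} = 4; u_{11} = 4.
The sequence repeats with period 10.
(63 - 0) mod 10 = 3, so u_{63} = u_3 = 1.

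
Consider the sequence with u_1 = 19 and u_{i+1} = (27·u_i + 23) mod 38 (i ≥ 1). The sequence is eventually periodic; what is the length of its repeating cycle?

6

We have u_1 = 19; u_2 = 4; u_3 = 17; u_4 = 26; u_5 = 3; u_6 = 28; u_7 = 19.
Since u_7 = u_1 = 19, the sequence is periodic with period 6.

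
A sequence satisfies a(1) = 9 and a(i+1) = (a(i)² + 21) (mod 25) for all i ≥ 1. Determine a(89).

a(1) = 9; a(2) = 2; a(3) = 0; a(4) = 21; a(5) = 12; a(6) = 15; a(7) = 21.
Since a(7) = a(4) = 21, the sequence is eventually periodic: after a pre-period of length 3 it cycles with period 3.
For i ≥ 4, a(i) depends only on (i - 4) mod 3. (89 - 4) mod 3 = 1, so a(89) = a(5) = 12.

12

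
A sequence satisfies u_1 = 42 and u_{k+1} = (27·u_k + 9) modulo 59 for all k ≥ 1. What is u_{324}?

53

Listing terms: u_1 = 42,  u_2 = 22,  u_3 = 13,  u_4 = 6,  u_5 = 53,  u_6 = 24,  u_7 = 8,  u_8 = 48,  u_9 = 7,  u_{10} = 21,  u_{11} = 45,  u_{12} = 44,  u_{13} = 17,  u_{14} = 55,  u_{15} = 19,  u_{16} = 50,  u_{17} = 2,  u_{18} = 4,  u_{19} = 58,  u_{20} = 41,  u_{21} = 54,  u_{22} = 51,  u_{23} = 29,  u_{24} = 25,  u_{25} = 35,  u_{26} = 10,  u_{27} = 43,  u_{28} = 49,  u_{29} = 34,  u_{30} = 42.
Since u_{30} = u_1 = 42, the sequence is periodic with period 29.
(324 - 1) mod 29 = 4, so u_{324} = u_5 = 53.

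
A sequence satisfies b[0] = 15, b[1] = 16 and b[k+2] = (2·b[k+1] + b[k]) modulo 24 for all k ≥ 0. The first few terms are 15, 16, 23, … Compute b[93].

20

Listing terms: b[0] = 15, b[1] = 16, b[2] = 23, b[3] = 14, b[4] = 3, b[5] = 20, b[6] = 19, b[7] = 10, b[8] = 15, b[9] = 16.
The sequence repeats with period 8.
(93 - 0) mod 8 = 5, so b[93] = b[5] = 20.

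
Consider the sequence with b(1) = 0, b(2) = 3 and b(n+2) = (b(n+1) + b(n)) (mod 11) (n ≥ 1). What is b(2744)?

6

b(1) = 0; b(2) = 3; b(3) = 3; b(4) = 6; b(5) = 9; b(6) = 4; b(7) = 2; b(8) = 6; b(9) = 8; b(10) = 3; b(11) = 0; b(12) = 3.
The sequence repeats with period 10.
(2744 - 1) mod 10 = 3, so b(2744) = b(4) = 6.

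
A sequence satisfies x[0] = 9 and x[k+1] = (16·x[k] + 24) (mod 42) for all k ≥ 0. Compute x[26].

24

x[0] = 9,  x[1] = 0,  x[2] = 24,  x[3] = 30,  x[4] = 0.
Since x[4] = x[1] = 0, the sequence is eventually periodic: after a pre-period of length 1 it cycles with period 3.
For k ≥ 1, x[k] depends only on (k - 1) mod 3. (26 - 1) mod 3 = 1, so x[26] = x[2] = 24.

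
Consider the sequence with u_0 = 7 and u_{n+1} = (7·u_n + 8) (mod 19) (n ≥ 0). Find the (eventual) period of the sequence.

3

Listing terms: u_0 = 7,  u_1 = 0,  u_2 = 8,  u_3 = 7.
Since u_3 = u_0 = 7, the sequence is periodic with period 3.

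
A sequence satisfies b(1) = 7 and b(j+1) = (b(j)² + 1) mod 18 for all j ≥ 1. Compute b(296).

Computing terms: b(1) = 7; b(2) = 14; b(3) = 17; b(4) = 2; b(5) = 5; b(6) = 8; b(7) = 11; b(8) = 14.
Since b(8) = b(2) = 14, the sequence is eventually periodic: after a pre-period of length 1 it cycles with period 6.
For j ≥ 2, b(j) depends only on (j - 2) mod 6. (296 - 2) mod 6 = 0, so b(296) = b(2) = 14.

14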